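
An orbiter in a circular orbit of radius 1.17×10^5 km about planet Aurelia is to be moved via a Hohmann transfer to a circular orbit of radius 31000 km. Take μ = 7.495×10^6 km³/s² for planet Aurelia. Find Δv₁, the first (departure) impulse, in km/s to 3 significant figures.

Δv₁ = 2.82 km/s

Transfer-ellipse semi-major axis a_t = (r₁ + r₂)/2 = (1.170×10^5 + 31000)/2 = 74000 km.
On the circular orbit at r = 1.170×10^5 km, v_c = √(μ/r) = 8.0037 km/s.
Transfer-orbit speed at the same r (vis-viva, a = a_t): v_t = √[μ(2/r − 1/a_t)] = 5.1803 km/s.
Δv₁ = |v_t − v_c| = |5.1803 − 8.0037| = 2.823 km/s.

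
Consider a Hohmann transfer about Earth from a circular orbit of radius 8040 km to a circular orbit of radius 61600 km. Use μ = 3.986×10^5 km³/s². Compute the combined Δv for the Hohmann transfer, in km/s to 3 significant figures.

Δv = 3.65 km/s

The Hohmann ellipse has a_t = (r₁ + r₂)/2 = 34820 km.
At r₁ the circular-orbit speed is v₁ = √(μ/r₁) = 7.04110 km/s.
On the transfer ellipse at r₁, v² = μ(2/r − 1/a) gives v_p = √[μ(2/r₁ − 1/a_t)] = 9.36519 km/s.
First burn Δv₁ = |v_p − v₁| = 2.32409 km/s.
At r₂, v₂ = √(μ/r₂) = 2.54377 km/s.
Transfer-orbit speed at r₂: v_a = √[μ(2/r₂ − 1/a_t)] = 1.22234 km/s.
Second burn Δv₂ = |v₂ − v_a| = 1.32143 km/s.
Total Δv = Δv₁ + Δv₂ = 3.646 km/s.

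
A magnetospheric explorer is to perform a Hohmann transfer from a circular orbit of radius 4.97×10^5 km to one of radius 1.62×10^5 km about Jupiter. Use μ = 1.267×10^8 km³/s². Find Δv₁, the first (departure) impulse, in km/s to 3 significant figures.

Δv₁ = 4.77 km/s

The Hohmann ellipse has a_t = (r₁ + r₂)/2 = 3.295×10^5 km.
Circular speed at r = 4.970×10^5 km: v_c = √(μ/r) = 15.9665 km/s.
Vis-viva on the transfer ellipse at r = 4.970×10^5 km gives v_t = √[μ(2/r − 1/a_t)] = 11.1954 km/s.
Δv₁ = |v_t − v_c| = |11.1954 − 15.9665| = 4.771 km/s.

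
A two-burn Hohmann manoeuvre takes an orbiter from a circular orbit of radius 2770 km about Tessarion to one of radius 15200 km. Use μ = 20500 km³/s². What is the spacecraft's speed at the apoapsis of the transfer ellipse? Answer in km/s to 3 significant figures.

Transfer-ellipse semi-major axis a_t = (r₁ + r₂)/2 = (2770 + 15200)/2 = 8985 km.
The apoapsis of the transfer ellipse is at r = 15200 km.
Vis-viva: v = √[μ(2/r − 1/a_t)] = √[20500 × (2/15200 − 1/8985)] = 0.6448 km/s.

v = 0.645 km/s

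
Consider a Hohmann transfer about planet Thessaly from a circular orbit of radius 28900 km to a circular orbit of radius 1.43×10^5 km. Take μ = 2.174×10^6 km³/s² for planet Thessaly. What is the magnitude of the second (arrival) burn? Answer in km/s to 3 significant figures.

Δv₂ = 1.64 km/s

Semi-major axis of the transfer orbit: a_t = (28900 + 1.430×10^5)/2 = 85950 km.
On the circular orbit at r = 1.430×10^5 km, v_c = √(μ/r) = 3.899 km/s.
Transfer-orbit speed at the same r (vis-viva, a = a_t): v_t = √[μ(2/r − 1/a_t)] = 2.261 km/s.
Δv₂ = |v_t − v_c| = |2.261 − 3.899| = 1.638 km/s.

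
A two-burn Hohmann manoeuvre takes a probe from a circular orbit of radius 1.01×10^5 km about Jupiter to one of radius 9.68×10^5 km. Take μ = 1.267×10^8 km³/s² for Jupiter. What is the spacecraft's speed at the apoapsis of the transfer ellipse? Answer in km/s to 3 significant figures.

Semi-major axis of the transfer orbit: a_t = (1.010×10^5 + 9.680×10^5)/2 = 5.345×10^5 km.
At apoapsis, r = 9.680×10^5 km.
Vis-viva: v = √[μ(2/r − 1/a_t)] = √[1.267×10^8 × (2/9.680×10^5 − 1/5.345×10^5)] = 4.973 km/s.

v = 4.97 km/s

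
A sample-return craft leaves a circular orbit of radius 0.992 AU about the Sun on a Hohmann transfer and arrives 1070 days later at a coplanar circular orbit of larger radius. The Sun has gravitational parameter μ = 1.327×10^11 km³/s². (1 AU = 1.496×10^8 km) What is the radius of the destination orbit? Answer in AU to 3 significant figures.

In km: r₁ = 0.992 × 1.496×10^8 = 1.484032×10^8 km.
Transfer time t = 1070 days = 9.2448×10^7 s, and t = π√(a_t³/μ).
So a_t = (μ t²/π²)^(1/3) = (1.327×10^11 × (9.2448×10^7)² / π²)^(1/3) = 4.8617×10^8 km.
Since a_t = (r₁ + r₂)/2, r₂ = 2a_t − r₁ = 2×4.8617×10^8 − 1.484032×10^8 = 8.239368×10^8 km.
In AU: r₂ = 8.239368×10^8 / 1.496×10^8 = 5.51 AU.

r₂ = 5.51 AU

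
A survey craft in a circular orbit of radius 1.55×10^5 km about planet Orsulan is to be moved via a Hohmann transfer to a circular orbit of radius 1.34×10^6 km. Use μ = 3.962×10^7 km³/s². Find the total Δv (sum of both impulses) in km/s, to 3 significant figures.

Semi-major axis of the transfer orbit: a_t = (1.550×10^5 + 1.340×10^6)/2 = 7.475×10^5 km.
Circular speed at r₁: v₁ = √(μ/r₁) = √(3.962×10^7/1.550×10^5) = 15.9879 km/s.
On the transfer ellipse at r₁, v² = μ(2/r − 1/a) gives v_p = √[μ(2/r₁ − 1/a_t)] = 21.4061 km/s.
First burn Δv₁ = |v_p − v₁| = 5.4182 km/s.
At r₂, v₂ = √(μ/r₂) = 5.4376 km/s.
Transfer-orbit speed at r₂: v_a = √[μ(2/r₂ − 1/a_t)] = 2.4761 km/s.
Second burn Δv₂ = |v₂ − v_a| = 2.9615 km/s.
Δv = Δv₁ + Δv₂ = 5.4182 + 2.9615 = 8.380 km/s.

Δv = 8.38 km/s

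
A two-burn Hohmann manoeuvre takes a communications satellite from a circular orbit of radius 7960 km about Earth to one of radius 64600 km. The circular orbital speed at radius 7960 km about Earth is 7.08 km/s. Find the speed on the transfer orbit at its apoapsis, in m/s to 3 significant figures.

v = 1160 m/s

From the circular-orbit relation v² = μ/r at r = 7960 km: μ = v²r = (7.08)² × 7960 = 3.99006×10^5 km³/s².
Semi-major axis of the transfer orbit: a_t = (7960 + 64600)/2 = 36280 km.
At apoapsis, r = 64600 km.
From the vis-viva equation, v = √[μ(2/r − 1/a_t)] = 1.164 km/s.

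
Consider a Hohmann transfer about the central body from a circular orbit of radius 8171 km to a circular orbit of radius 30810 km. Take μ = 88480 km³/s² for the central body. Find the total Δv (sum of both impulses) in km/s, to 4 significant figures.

Δv = 1.444 km/s

The Hohmann ellipse has a_t = (r₁ + r₂)/2 = 19490.5 km.
Circular speed at r₁: v₁ = √(μ/r₁) = √(88480/8171) = 3.2907 km/s.
On the transfer ellipse at r₁, vis-viva equation gives v_p = √[μ(2/r₁ − 1/a_t)] = 4.1373 km/s.
First burn Δv₁ = |v_p − v₁| = 0.8466 km/s.
At r₂, v₂ = √(μ/r₂) = 1.6946 km/s.
Transfer-orbit speed at r₂: v_a = √[μ(2/r₂ − 1/a_t)] = 1.0972 km/s.
Second burn Δv₂ = |v₂ − v_a| = 0.5974 km/s.
Total Δv = Δv₁ + Δv₂ = 1.444 km/s.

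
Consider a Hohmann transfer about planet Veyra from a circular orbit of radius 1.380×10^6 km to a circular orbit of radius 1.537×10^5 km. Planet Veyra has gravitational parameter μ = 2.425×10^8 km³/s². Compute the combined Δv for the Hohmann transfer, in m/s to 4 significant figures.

Transfer-ellipse semi-major axis a_t = (r₁ + r₂)/2 = (1.380×10^6 + 1.537×10^5)/2 = 7.6685×10^5 km.
At r₁ the circular-orbit speed is v₁ = √(μ/r₁) = 13.2561 km/s.
On the transfer ellipse at r₁, vis-viva gives v_a = √[μ(2/r₁ − 1/a_t)] = 5.93469 km/s.
First burn Δv₁ = |v_a − v₁| = 7.3214 km/s.
Circular speed at r₂: v₂ = √(μ/r₂) = 39.721 km/s.
Transfer-orbit speed at r₂: v_p = √[μ(2/r₂ − 1/a_t)] = 53.285 km/s.
Second burn Δv₂ = |v₂ − v_p| = 13.564 km/s.
Total Δv = Δv₁ + Δv₂ = 20.89 km/s.

Δv = 20890 m/s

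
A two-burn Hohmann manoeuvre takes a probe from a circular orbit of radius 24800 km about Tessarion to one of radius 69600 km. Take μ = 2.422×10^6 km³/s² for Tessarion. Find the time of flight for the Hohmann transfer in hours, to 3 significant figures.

Semi-major axis of the transfer orbit: a_t = (24800 + 69600)/2 = 47200 km.
By Kepler's third law the transfer-orbit period is T = 2π√(a_t³/μ), so t = T/2 = 20700 s.
Converting: 20700 s ÷ 3600 s/hour = 5.75 hours.

t = 5.75 hours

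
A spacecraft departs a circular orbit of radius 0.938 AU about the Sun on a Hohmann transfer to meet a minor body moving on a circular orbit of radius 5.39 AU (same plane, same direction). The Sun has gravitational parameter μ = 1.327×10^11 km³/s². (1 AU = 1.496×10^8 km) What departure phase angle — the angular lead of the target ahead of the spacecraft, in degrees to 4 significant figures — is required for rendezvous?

φ = 99.04°

In km: r₁ = 0.938 × 1.496×10^8 = 1.403248×10^8 km; r₂ = 5.39 × 1.496×10^8 = 8.06344×10^8 km.
Transfer-ellipse semi-major axis a_t = (r₁ + r₂)/2 = (1.403248×10^8 + 8.06344×10^8)/2 = 4.733344×10^8 km.
Transfer time t = π√(a_t³/μ) = 8.881×10^7 s.
The target's mean motion on its circular orbit is ω₂ = √(μ/r₂³) = 1.591×10^-8 rad/s.
Angle swept by the target during transfer: ω₂·t = 1.413 rad = 80.96°.
Arrival is 180° from departure on the ellipse, so φ = 180° − 80.96° = 99.04°.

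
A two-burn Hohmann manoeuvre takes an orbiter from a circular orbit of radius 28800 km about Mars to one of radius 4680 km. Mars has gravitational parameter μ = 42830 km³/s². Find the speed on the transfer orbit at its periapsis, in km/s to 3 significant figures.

Transfer-ellipse semi-major axis a_t = (r₁ + r₂)/2 = (28800 + 4680)/2 = 16740 km.
The periapsis of the transfer ellipse is at r = 4680 km.
Vis-viva: v = √[μ(2/r − 1/a_t)] = √[42830 × (2/4680 − 1/16740)] = 3.968 km/s.

v = 3.97 km/s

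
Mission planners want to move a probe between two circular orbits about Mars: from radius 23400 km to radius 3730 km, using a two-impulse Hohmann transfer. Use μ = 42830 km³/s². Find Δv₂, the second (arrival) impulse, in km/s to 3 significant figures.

Transfer-ellipse semi-major axis a_t = (r₁ + r₂)/2 = (23400 + 3730)/2 = 13565 km.
On the circular orbit at r = 3730 km, v_c = √(μ/r) = 3.389 km/s.
Transfer-orbit speed at the same r (vis-viva, a = a_t): v_t = √[μ(2/r − 1/a_t)] = 4.451 km/s.
Δv₂ = |v_t − v_c| = |4.451 − 3.389| = 1.062 km/s.

Δv₂ = 1.06 km/s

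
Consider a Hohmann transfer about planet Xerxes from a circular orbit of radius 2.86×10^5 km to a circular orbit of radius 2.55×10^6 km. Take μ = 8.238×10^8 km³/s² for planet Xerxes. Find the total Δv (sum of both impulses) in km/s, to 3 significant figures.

Semi-major axis of the transfer orbit: a_t = (2.860×10^5 + 2.550×10^6)/2 = 1.418×10^6 km.
Circular speed at r₁: v₁ = √(μ/r₁) = √(8.238×10^8/2.860×10^5) = 53.67 km/s.
Transfer-orbit speed at r₁ (vis-viva equation): v_p = √[μ(2/r₁ − 1/a_t)] = 71.97 km/s.
First burn Δv₁ = |v_p − v₁| = 18.30 km/s.
Circular speed at r₂: v₂ = √(μ/r₂) = 17.974 km/s.
Transfer-orbit speed at r₂: v_a = √[μ(2/r₂ − 1/a_t)] = 8.0721 km/s.
Second burn Δv₂ = |v₂ − v_a| = 9.902 km/s.
Total Δv = Δv₁ + Δv₂ = 28.20 km/s.

Δv = 28.2 km/s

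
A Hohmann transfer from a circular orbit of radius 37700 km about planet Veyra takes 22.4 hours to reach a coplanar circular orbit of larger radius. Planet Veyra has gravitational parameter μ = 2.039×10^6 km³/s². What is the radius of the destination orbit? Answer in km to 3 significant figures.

Transfer time t = 22.4 hours = 80640 s, and t = π√(a_t³/μ).
So a_t = (μ t²/π²)^(1/3) = (2.039×10^6 × (80640)² / π²)^(1/3) = 1.1034×10^5 km.
Since a_t = (r₁ + r₂)/2, r₂ = 2a_t − r₁ = 2×1.1034×10^5 − 37700 = 1.8298×10^5 km.

r₂ = 1.83×10^5 km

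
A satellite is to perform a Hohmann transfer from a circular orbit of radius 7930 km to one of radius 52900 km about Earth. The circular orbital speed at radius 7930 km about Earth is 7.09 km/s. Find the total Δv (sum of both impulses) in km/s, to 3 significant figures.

Δv = 3.60 km/s

From the circular-orbit relation v² = μ/r at r = 7930 km: μ = v²r = (7.09)² × 7930 = 3.98626×10^5 km³/s².
The Hohmann ellipse has a_t = (r₁ + r₂)/2 = 30415 km.
Circular speed at r₁: v₁ = √(μ/r₁) = √(3.98626×10^5/7930) = 7.0900 km/s.
On the transfer ellipse at r₁, vis-viva equation gives v_p = √[μ(2/r₁ − 1/a_t)] = 9.3504 km/s.
First burn Δv₁ = |v_p − v₁| = 2.2604 km/s.
Circular speed at r₂: v₂ = √(μ/r₂) = 2.7451 km/s.
Transfer-orbit speed at r₂: v_a = √[μ(2/r₂ − 1/a_t)] = 1.4017 km/s.
Second burn Δv₂ = |v₂ − v_a| = 1.3434 km/s.
Δv = Δv₁ + Δv₂ = 2.2604 + 1.3434 = 3.604 km/s.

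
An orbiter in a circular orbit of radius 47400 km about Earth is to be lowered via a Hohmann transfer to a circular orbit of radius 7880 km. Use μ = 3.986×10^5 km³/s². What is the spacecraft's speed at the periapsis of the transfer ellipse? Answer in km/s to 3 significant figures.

v = 9.31 km/s

Transfer-ellipse semi-major axis a_t = (r₁ + r₂)/2 = (47400 + 7880)/2 = 27640 km.
At periapsis, r = 7880 km.
Applying v² = μ(2/r − 1/a_t): v = 9.314 km/s.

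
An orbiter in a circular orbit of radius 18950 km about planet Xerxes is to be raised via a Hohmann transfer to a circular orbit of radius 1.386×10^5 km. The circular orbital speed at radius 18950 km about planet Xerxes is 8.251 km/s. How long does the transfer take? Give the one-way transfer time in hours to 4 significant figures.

From the circular-orbit relation v² = μ/r at r = 18950 km: μ = v²r = (8.251)² × 18950 = 1.29010×10^6 km³/s².
Semi-major axis of the transfer orbit: a_t = (18950 + 1.386×10^5)/2 = 78775 km.
By Kepler's third law the transfer-orbit period is T = 2π√(a_t³/μ), so t = T/2 = 61150 s.
Converting: 61150 s ÷ 3600 s/hour = 16.99 hours.

t = 16.99 hours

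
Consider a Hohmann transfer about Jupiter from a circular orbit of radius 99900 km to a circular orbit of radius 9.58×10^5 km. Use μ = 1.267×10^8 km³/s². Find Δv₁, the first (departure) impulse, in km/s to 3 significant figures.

Semi-major axis of the transfer orbit: a_t = (99900 + 9.580×10^5)/2 = 5.2895×10^5 km.
Circular speed at r = 99900 km: v_c = √(μ/r) = 35.613 km/s.
Vis-viva on the transfer ellipse at r = 99900 km gives v_t = √[μ(2/r − 1/a_t)] = 47.927 km/s.
Δv₁ = |v_t − v_c| = |47.927 − 35.613| = 12.31 km/s.

Δv₁ = 12.3 km/s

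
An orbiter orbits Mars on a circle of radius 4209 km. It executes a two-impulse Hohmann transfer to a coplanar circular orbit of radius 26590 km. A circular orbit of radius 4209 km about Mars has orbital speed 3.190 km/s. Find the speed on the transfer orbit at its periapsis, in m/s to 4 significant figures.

v = 4192 m/s

From the circular-orbit relation v² = μ/r at r = 4209 km: μ = v²r = (3.190)² × 4209 = 42831.2 km³/s².
The Hohmann ellipse has a_t = (r₁ + r₂)/2 = 15399.5 km.
At periapsis, r = 4209 km.
From the vis-viva equation, v = √[μ(2/r − 1/a_t)] = 4.192 km/s.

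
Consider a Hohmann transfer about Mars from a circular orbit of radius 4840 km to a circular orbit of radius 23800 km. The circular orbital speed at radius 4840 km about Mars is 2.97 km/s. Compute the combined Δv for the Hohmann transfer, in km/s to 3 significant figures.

Δv = 1.42 km/s

From the circular-orbit relation v² = μ/r at r = 4840 km: μ = v²r = (2.97)² × 4840 = 42693.2 km³/s².
The Hohmann ellipse has a_t = (r₁ + r₂)/2 = 14320 km.
At r₁ the circular-orbit speed is v₁ = √(μ/r₁) = 2.9700 km/s.
On the transfer ellipse at r₁, vis-viva equation gives v_p = √[μ(2/r₁ − 1/a_t)] = 3.8289 km/s.
First burn Δv₁ = |v_p − v₁| = 0.8589 km/s.
At r₂, v₂ = √(μ/r₂) = 1.33934 km/s.
Transfer-orbit speed at r₂: v_a = √[μ(2/r₂ − 1/a_t)] = 0.778649 km/s.
Second burn Δv₂ = |v₂ − v_a| = 0.5607 km/s.
Δv = Δv₁ + Δv₂ = 0.8589 + 0.5607 = 1.420 km/s.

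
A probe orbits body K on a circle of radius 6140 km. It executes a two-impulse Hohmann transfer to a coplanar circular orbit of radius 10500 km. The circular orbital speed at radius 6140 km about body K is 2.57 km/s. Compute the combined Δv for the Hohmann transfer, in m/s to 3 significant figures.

Δv = 594 m/s

From the circular-orbit relation v² = μ/r at r = 6140 km: μ = v²r = (2.57)² × 6140 = 40554.1 km³/s².
Semi-major axis of the transfer orbit: a_t = (6140 + 10500)/2 = 8320 km.
Circular speed at r₁: v₁ = √(μ/r₁) = √(40554.1/6140) = 2.5700 km/s.
On the transfer ellipse at r₁, vis-viva equation gives v_p = √[μ(2/r₁ − 1/a_t)] = 2.8871 km/s.
First burn Δv₁ = |v_p − v₁| = 0.3171 km/s.
Circular speed at r₂: v₂ = √(μ/r₂) = 1.965 km/s.
Transfer-orbit speed at r₂: v_a = √[μ(2/r₂ − 1/a_t)] = 1.688 km/s.
Second burn Δv₂ = |v₂ − v_a| = 0.2770 km/s.
Total Δv = Δv₁ + Δv₂ = 0.5941 km/s.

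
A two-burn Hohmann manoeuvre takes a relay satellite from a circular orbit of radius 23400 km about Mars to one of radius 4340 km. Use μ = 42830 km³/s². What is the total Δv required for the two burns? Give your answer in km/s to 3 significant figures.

Δv = 1.54 km/s

Transfer-ellipse semi-major axis a_t = (r₁ + r₂)/2 = (23400 + 4340)/2 = 13870 km.
At r₁ the circular-orbit speed is v₁ = √(μ/r₁) = 1.3529 km/s.
Transfer-orbit speed at r₁ (vis-viva): v_a = √[μ(2/r₁ − 1/a_t)] = 0.75679 km/s.
First burn Δv₁ = |v_a − v₁| = 0.5961 km/s.
Circular speed at r₂: v₂ = √(μ/r₂) = 3.14144 km/s.
Transfer-orbit speed at r₂: v_p = √[μ(2/r₂ − 1/a_t)] = 4.08036 km/s.
Second burn Δv₂ = |v₂ − v_p| = 0.9389 km/s.
Total Δv = Δv₁ + Δv₂ = 1.535 km/s.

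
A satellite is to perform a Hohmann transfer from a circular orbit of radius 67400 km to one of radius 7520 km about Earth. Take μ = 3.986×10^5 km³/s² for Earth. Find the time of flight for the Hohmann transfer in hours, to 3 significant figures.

The Hohmann ellipse has a_t = (r₁ + r₂)/2 = 37460 km.
Transfer time t = π√(a_t³/μ) = π√((37460)³ / 3.986×10^5) = 36080 s.
Converting: 36080 s ÷ 3600 s/hour = 10.0 hours.

t = 10.0 hours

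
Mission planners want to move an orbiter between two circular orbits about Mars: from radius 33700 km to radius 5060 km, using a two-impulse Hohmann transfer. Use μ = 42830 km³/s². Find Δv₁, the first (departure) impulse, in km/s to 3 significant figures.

The Hohmann ellipse has a_t = (r₁ + r₂)/2 = 19380 km.
On the circular orbit at r = 33700 km, v_c = √(μ/r) = 1.12735 km/s.
Transfer-orbit speed at the same r (vis-viva, a = a_t): v_t = √[μ(2/r − 1/a_t)] = 0.576046 km/s.
Δv₁ = |v_t − v_c| = |0.576046 − 1.12735| = 0.5513 km/s.

Δv₁ = 0.551 km/s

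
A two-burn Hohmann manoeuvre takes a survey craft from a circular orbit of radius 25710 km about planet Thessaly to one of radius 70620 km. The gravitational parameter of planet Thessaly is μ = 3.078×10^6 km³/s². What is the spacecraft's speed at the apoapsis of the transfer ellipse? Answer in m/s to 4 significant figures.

Transfer-ellipse semi-major axis a_t = (r₁ + r₂)/2 = (25710 + 70620)/2 = 48165 km.
The apoapsis of the transfer ellipse is at r = 70620 km.
Applying v² = μ(2/r − 1/a_t): v = 4.823 km/s.

v = 4823 m/s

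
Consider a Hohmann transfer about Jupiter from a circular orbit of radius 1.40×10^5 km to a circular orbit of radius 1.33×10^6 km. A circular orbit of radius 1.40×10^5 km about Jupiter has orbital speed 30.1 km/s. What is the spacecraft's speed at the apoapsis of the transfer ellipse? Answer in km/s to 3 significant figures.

From the circular-orbit relation v² = μ/r at r = 1.40×10^5 km: μ = v²r = (30.1)² × 1.40×10^5 = 1.26841×10^8 km³/s².
Semi-major axis of the transfer orbit: a_t = (1.400×10^5 + 1.330×10^6)/2 = 7.350×10^5 km.
The apoapsis of the transfer ellipse is at r = 1.330×10^6 km.
Applying v² = μ(2/r − 1/a_t): v = 4.262 km/s.

v = 4.26 km/s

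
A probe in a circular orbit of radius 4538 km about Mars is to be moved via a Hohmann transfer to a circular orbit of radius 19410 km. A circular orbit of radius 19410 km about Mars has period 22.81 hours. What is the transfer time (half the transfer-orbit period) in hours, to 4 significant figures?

t = 5.526 hours

From Kepler's third law T² = 4π²r³/μ at r = 19410 km, T = 22.81 hours = 22.81 × 3600 s = 82116 s: μ = 4π²r³/T² = 42813.5 km³/s².
Semi-major axis of the transfer orbit: a_t = (4538 + 19410)/2 = 11974 km.
Half the transfer-orbit period gives t = π√(a_t³/μ) = 19894 s.
Converting: 19894 s ÷ 3600 s/hour = 5.526 hours.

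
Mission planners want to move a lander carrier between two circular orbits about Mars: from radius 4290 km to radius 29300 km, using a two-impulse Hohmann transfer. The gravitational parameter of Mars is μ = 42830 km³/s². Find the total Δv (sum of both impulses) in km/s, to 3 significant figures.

Δv = 1.61 km/s

The Hohmann ellipse has a_t = (r₁ + r₂)/2 = 16795 km.
Circular speed at r₁: v₁ = √(μ/r₁) = √(42830/4290) = 3.1597 km/s.
On the transfer ellipse at r₁, v² = μ(2/r − 1/a) gives v_p = √[μ(2/r₁ − 1/a_t)] = 4.1734 km/s.
First burn Δv₁ = |v_p − v₁| = 1.014 km/s.
Circular speed at r₂: v₂ = √(μ/r₂) = 1.20904 km/s.
Transfer-orbit speed at r₂: v_a = √[μ(2/r₂ − 1/a_t)] = 0.611053 km/s.
Second burn Δv₂ = |v₂ − v_a| = 0.5980 km/s.
Δv = Δv₁ + Δv₂ = 1.014 + 0.5980 = 1.612 km/s.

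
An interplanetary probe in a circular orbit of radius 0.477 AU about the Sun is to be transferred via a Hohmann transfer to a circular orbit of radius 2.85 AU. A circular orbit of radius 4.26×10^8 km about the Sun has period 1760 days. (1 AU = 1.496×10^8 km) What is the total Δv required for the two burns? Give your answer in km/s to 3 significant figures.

Δv = 21.5 km/s

From Kepler's third law T² = 4π²r³/μ at r = 4.26×10^8 km, T = 1760 days = 1760 × 86400 s = 1.52064×10^8 s: μ = 4π²r³/T² = 1.31988×10^11 km³/s².
In km: r₁ = 0.477 × 1.496×10^8 = 7.13592×10^7 km; r₂ = 2.85 × 1.496×10^8 = 4.2636×10^8 km.
Semi-major axis of the transfer orbit: a_t = (7.13592×10^7 + 4.2636×10^8)/2 = 2.488596×10^8 km.
At r₁ the circular-orbit speed is v₁ = √(μ/r₁) = 43.007 km/s.
Transfer-orbit speed at r₁ (vis-viva equation): v_p = √[μ(2/r₁ − 1/a_t)] = 56.293 km/s.
First burn Δv₁ = |v_p − v₁| = 13.29 km/s.
Circular speed at r₂: v₂ = √(μ/r₂) = 17.595 km/s.
Transfer-orbit speed at r₂: v_a = √[μ(2/r₂ − 1/a_t)] = 9.4217 km/s.
Second burn Δv₂ = |v₂ − v_a| = 8.173 km/s.
Total Δv = Δv₁ + Δv₂ = 21.46 km/s.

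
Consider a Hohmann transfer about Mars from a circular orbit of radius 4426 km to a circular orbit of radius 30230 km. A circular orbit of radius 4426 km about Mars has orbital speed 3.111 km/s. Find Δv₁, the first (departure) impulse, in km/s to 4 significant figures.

From the circular-orbit relation v² = μ/r at r = 4426 km: μ = v²r = (3.111)² × 4426 = 42836.2 km³/s².
Transfer-ellipse semi-major axis a_t = (r₁ + r₂)/2 = (4426 + 30230)/2 = 17328 km.
Circular speed at r = 4426 km: v_c = √(μ/r) = 3.1110 km/s.
Transfer-orbit speed at the same r (vis-viva, a = a_t): v_t = √[μ(2/r − 1/a_t)] = 4.1091 km/s.
Δv₁ = |v_t − v_c| = |4.1091 − 3.1110| = 0.9981 km/s.

Δv₁ = 0.9981 km/s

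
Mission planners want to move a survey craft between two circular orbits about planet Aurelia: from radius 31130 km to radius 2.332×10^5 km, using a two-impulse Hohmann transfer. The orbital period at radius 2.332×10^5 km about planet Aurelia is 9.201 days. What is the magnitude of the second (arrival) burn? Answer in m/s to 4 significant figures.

From Kepler's third law T² = 4π²r³/μ at r = 2.332×10^5 km, T = 9.201 days = 9.201 × 86400 s = 7.949664×10^5 s: μ = 4π²r³/T² = 7.92224×10^5 km³/s².
The Hohmann ellipse has a_t = (r₁ + r₂)/2 = 1.32165×10^5 km.
Circular speed at r = 2.332×10^5 km: v_c = √(μ/r) = 1.8431 km/s.
Transfer-orbit speed at the same r (vis-viva, a = a_t): v_t = √[μ(2/r − 1/a_t)] = 0.89452 km/s.
Δv₂ = |v_t − v_c| = |0.89452 − 1.8431| = 0.9486 km/s.

Δv₂ = 948.6 m/s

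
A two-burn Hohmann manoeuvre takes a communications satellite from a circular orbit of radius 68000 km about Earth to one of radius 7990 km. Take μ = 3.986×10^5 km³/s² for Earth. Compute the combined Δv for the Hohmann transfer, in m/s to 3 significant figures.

Semi-major axis of the transfer orbit: a_t = (68000 + 7990)/2 = 37995 km.
Circular speed at r₁: v₁ = √(μ/r₁) = √(3.986×10^5/68000) = 2.421 km/s.
On the transfer ellipse at r₁, vis-viva gives v_a = √[μ(2/r₁ − 1/a_t)] = 1.110 km/s.
First burn Δv₁ = |v_a − v₁| = 1.311 km/s.
At r₂, v₂ = √(μ/r₂) = 7.063 km/s.
Transfer-orbit speed at r₂: v_p = √[μ(2/r₂ − 1/a_t)] = 9.449 km/s.
Second burn Δv₂ = |v₂ − v_p| = 2.386 km/s.
Δv = Δv₁ + Δv₂ = 1.311 + 2.386 = 3.697 km/s.

Δv = 3700 m/s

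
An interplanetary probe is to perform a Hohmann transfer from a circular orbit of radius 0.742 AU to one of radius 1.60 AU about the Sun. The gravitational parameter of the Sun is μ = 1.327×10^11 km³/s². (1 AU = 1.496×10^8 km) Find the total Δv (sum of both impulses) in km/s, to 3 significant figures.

In km: r₁ = 0.742 × 1.496×10^8 = 1.110032×10^8 km; r₂ = 1.60 × 1.496×10^8 = 2.3936×10^8 km.
The Hohmann ellipse has a_t = (r₁ + r₂)/2 = 1.751816×10^8 km.
Circular speed at r₁: v₁ = √(μ/r₁) = √(1.327×10^11/1.110032×10^8) = 34.58 km/s.
On the transfer ellipse at r₁, v² = μ(2/r − 1/a) gives v_p = √[μ(2/r₁ − 1/a_t)] = 40.42 km/s.
First burn Δv₁ = |v_p − v₁| = 5.840 km/s.
At r₂, v₂ = √(μ/r₂) = 23.546 km/s.
Transfer-orbit speed at r₂: v_a = √[μ(2/r₂ − 1/a_t)] = 18.743 km/s.
Second burn Δv₂ = |v₂ − v_a| = 4.803 km/s.
Δv = Δv₁ + Δv₂ = 5.840 + 4.803 = 10.64 km/s.

Δv = 10.6 km/s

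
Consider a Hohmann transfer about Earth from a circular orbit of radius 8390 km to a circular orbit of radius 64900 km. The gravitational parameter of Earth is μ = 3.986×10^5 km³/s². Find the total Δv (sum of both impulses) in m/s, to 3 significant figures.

Δv = 3570 m/s

Transfer-ellipse semi-major axis a_t = (r₁ + r₂)/2 = (8390 + 64900)/2 = 36645 km.
Circular speed at r₁: v₁ = √(μ/r₁) = √(3.986×10^5/8390) = 6.892673 km/s.
On the transfer ellipse at r₁, v² = μ(2/r − 1/a) gives v_p = √[μ(2/r₁ − 1/a_t)] = 9.172815 km/s.
First burn Δv₁ = |v_p − v₁| = 2.28014 km/s.
At r₂, v₂ = √(μ/r₂) = 2.478257 km/s.
Transfer-orbit speed at r₂: v_a = √[μ(2/r₂ − 1/a_t)] = 1.185823 km/s.
Second burn Δv₂ = |v₂ − v_a| = 1.29243 km/s.
Total Δv = Δv₁ + Δv₂ = 3.573 km/s.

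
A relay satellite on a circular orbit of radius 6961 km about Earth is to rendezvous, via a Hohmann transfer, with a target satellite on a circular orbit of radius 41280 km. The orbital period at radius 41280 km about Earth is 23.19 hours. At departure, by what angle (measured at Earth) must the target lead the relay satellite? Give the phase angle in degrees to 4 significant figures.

φ = 99.60°

From Kepler's third law T² = 4π²r³/μ at r = 41280 km, T = 23.19 hours = 23.19 × 3600 s = 83484 s: μ = 4π²r³/T² = 3.98449×10^5 km³/s².
Transfer-ellipse semi-major axis a_t = (r₁ + r₂)/2 = (6961 + 41280)/2 = 24120.5 km.
Transfer time t = π√(a_t³/μ) = 18644 s.
The target's mean motion on its circular orbit is ω₂ = √(μ/r₂³) = 7.5262×10^-5 rad/s.
Angle swept by the target during transfer: ω₂·t = 1.4032 rad = 80.40°.
The relay satellite traverses 180° on the transfer ellipse, so the target must lead by 180° − 80.40° = 99.60°.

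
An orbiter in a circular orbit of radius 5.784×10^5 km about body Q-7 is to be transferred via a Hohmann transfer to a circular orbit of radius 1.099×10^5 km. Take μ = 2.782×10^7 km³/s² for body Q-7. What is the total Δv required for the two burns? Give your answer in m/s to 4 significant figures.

The Hohmann ellipse has a_t = (r₁ + r₂)/2 = 3.4415×10^5 km.
Circular speed at r₁: v₁ = √(μ/r₁) = √(2.782×10^7/5.784×10^5) = 6.935 km/s.
On the transfer ellipse at r₁, vis-viva gives v_a = √[μ(2/r₁ − 1/a_t)] = 3.919 km/s.
First burn Δv₁ = |v_a − v₁| = 3.016 km/s.
At r₂, v₂ = √(μ/r₂) = 15.910 km/s.
Transfer-orbit speed at r₂: v_p = √[μ(2/r₂ − 1/a_t)] = 20.626 km/s.
Second burn Δv₂ = |v₂ − v_p| = 4.716 km/s.
Total Δv = Δv₁ + Δv₂ = 7.732 km/s.

Δv = 7732 m/s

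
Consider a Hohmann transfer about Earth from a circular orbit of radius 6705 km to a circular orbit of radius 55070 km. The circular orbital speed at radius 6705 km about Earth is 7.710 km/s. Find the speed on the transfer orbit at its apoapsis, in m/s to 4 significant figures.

v = 1253 m/s

From the circular-orbit relation v² = μ/r at r = 6705 km: μ = v²r = (7.710)² × 6705 = 3.98573×10^5 km³/s².
Transfer-ellipse semi-major axis a_t = (r₁ + r₂)/2 = (6705 + 55070)/2 = 30887.5 km.
The apoapsis of the transfer ellipse is at r = 55070 km.
From the vis-viva equation, v = √[μ(2/r − 1/a_t)] = 1.253 km/s.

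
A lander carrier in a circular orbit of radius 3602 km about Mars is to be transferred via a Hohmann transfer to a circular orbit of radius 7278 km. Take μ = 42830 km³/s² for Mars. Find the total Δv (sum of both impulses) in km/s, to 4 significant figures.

Δv = 0.9921 km/s

The Hohmann ellipse has a_t = (r₁ + r₂)/2 = 5440 km.
At r₁ the circular-orbit speed is v₁ = √(μ/r₁) = 3.4483 km/s.
On the transfer ellipse at r₁, vis-viva equation gives v_p = √[μ(2/r₁ − 1/a_t)] = 3.9885 km/s.
First burn Δv₁ = |v_p − v₁| = 0.5402 km/s.
At r₂, v₂ = √(μ/r₂) = 2.4259 km/s.
Transfer-orbit speed at r₂: v_a = √[μ(2/r₂ − 1/a_t)] = 1.9740 km/s.
Second burn Δv₂ = |v₂ − v_a| = 0.4519 km/s.
Δv = Δv₁ + Δv₂ = 0.5402 + 0.4519 = 0.9921 km/s.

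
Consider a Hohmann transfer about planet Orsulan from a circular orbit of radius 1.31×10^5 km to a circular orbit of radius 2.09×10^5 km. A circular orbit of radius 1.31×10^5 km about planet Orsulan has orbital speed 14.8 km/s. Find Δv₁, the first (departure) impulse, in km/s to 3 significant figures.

From the circular-orbit relation v² = μ/r at r = 1.31×10^5 km: μ = v²r = (14.8)² × 1.31×10^5 = 2.86942×10^7 km³/s².
Semi-major axis of the transfer orbit: a_t = (1.310×10^5 + 2.090×10^5)/2 = 1.700×10^5 km.
On the circular orbit at r = 1.310×10^5 km, v_c = √(μ/r) = 14.80 km/s.
Vis-viva on the transfer ellipse at r = 1.310×10^5 km gives v_t = √[μ(2/r − 1/a_t)] = 16.41 km/s.
Δv₁ = |v_t − v_c| = |16.41 − 14.80| = 1.610 km/s.

Δv₁ = 1.61 km/s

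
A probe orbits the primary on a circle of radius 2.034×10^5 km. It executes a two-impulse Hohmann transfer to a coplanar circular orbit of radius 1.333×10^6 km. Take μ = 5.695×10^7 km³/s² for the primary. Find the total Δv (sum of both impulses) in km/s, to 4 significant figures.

Δv = 8.482 km/s

The Hohmann ellipse has a_t = (r₁ + r₂)/2 = 7.682×10^5 km.
Circular speed at r₁: v₁ = √(μ/r₁) = √(5.695×10^7/2.034×10^5) = 16.733 km/s.
On the transfer ellipse at r₁, vis-viva gives v_p = √[μ(2/r₁ − 1/a_t)] = 22.042 km/s.
First burn Δv₁ = |v_p − v₁| = 5.309 km/s.
At r₂, v₂ = √(μ/r₂) = 6.536 km/s.
Transfer-orbit speed at r₂: v_a = √[μ(2/r₂ − 1/a_t)] = 3.363 km/s.
Second burn Δv₂ = |v₂ − v_a| = 3.173 km/s.
Δv = Δv₁ + Δv₂ = 5.309 + 3.173 = 8.482 km/s.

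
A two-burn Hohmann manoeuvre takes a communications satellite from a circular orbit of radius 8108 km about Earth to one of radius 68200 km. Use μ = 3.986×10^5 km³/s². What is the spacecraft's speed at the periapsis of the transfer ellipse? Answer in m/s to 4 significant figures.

v = 9374 m/s

Semi-major axis of the transfer orbit: a_t = (8108 + 68200)/2 = 38154 km.
The periapsis of the transfer ellipse is at r = 8108 km.
From the vis-viva equation, v = √[μ(2/r − 1/a_t)] = 9.374 km/s.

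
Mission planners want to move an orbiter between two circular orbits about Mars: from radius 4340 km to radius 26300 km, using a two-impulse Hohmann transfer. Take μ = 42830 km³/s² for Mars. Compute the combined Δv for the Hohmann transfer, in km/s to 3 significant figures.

Semi-major axis of the transfer orbit: a_t = (4340 + 26300)/2 = 15320 km.
At r₁ the circular-orbit speed is v₁ = √(μ/r₁) = 3.14144 km/s.
Transfer-orbit speed at r₁ (vis-viva): v_p = √[μ(2/r₁ − 1/a_t)] = 4.11602 km/s.
First burn Δv₁ = |v_p − v₁| = 0.97458 km/s.
Circular speed at r₂: v₂ = √(μ/r₂) = 1.27613 km/s.
Transfer-orbit speed at r₂: v_a = √[μ(2/r₂ − 1/a_t)] = 0.679222 km/s.
Second burn Δv₂ = |v₂ − v_a| = 0.59691 km/s.
Δv = Δv₁ + Δv₂ = 0.97458 + 0.59691 = 1.571 km/s.

Δv = 1.57 km/s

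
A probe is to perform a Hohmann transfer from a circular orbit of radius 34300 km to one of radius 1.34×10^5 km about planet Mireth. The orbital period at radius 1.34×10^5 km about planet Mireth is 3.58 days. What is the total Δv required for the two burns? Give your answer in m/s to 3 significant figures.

From Kepler's third law T² = 4π²r³/μ at r = 1.34×10^5 km, T = 3.58 days = 3.58 × 86400 s = 3.09312×10^5 s: μ = 4π²r³/T² = 9.92843×10^5 km³/s².
Semi-major axis of the transfer orbit: a_t = (34300 + 1.340×10^5)/2 = 84150 km.
At r₁ the circular-orbit speed is v₁ = √(μ/r₁) = 5.380 km/s.
Transfer-orbit speed at r₁ (vis-viva): v_p = √[μ(2/r₁ − 1/a_t)] = 6.789 km/s.
First burn Δv₁ = |v_p − v₁| = 1.409 km/s.
Circular speed at r₂: v₂ = √(μ/r₂) = 2.7220 km/s.
Transfer-orbit speed at r₂: v_a = √[μ(2/r₂ − 1/a_t)] = 1.7378 km/s.
Second burn Δv₂ = |v₂ − v_a| = 0.9842 km/s.
Δv = Δv₁ + Δv₂ = 1.409 + 0.9842 = 2.393 km/s.

Δv = 2390 m/s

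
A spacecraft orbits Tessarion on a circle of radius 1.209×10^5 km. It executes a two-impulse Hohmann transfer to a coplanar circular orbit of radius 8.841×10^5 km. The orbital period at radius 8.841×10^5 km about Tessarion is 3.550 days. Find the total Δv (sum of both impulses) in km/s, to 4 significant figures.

From Kepler's third law T² = 4π²r³/μ at r = 8.841×10^5 km, T = 3.550 days = 3.550 × 86400 s = 3.0672×10^5 s: μ = 4π²r³/T² = 2.89988×10^8 km³/s².
The Hohmann ellipse has a_t = (r₁ + r₂)/2 = 5.025×10^5 km.
At r₁ the circular-orbit speed is v₁ = √(μ/r₁) = 48.975 km/s.
On the transfer ellipse at r₁, vis-viva gives v_p = √[μ(2/r₁ − 1/a_t)] = 64.962 km/s.
First burn Δv₁ = |v_p − v₁| = 15.987 km/s.
Circular speed at r₂: v₂ = √(μ/r₂) = 18.1109 km/s.
Transfer-orbit speed at r₂: v_a = √[μ(2/r₂ − 1/a_t)] = 8.88350 km/s.
Second burn Δv₂ = |v₂ − v_a| = 9.2274 km/s.
Total Δv = Δv₁ + Δv₂ = 25.21 km/s.

Δv = 25.21 km/s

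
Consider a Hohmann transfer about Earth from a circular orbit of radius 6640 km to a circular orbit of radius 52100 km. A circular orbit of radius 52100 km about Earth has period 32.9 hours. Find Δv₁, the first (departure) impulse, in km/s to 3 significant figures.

Δv₁ = 2.57 km/s

From Kepler's third law T² = 4π²r³/μ at r = 52100 km, T = 32.9 hours = 32.9 × 3600 s = 1.1844×10^5 s: μ = 4π²r³/T² = 3.97994×10^5 km³/s².
Semi-major axis of the transfer orbit: a_t = (6640 + 52100)/2 = 29370 km.
On the circular orbit at r = 6640 km, v_c = √(μ/r) = 7.7420 km/s.
Transfer-orbit speed at the same r (vis-viva, a = a_t): v_t = √[μ(2/r − 1/a_t)] = 10.311 km/s.
Δv₁ = |v_t − v_c| = |10.311 − 7.7420| = 2.569 km/s.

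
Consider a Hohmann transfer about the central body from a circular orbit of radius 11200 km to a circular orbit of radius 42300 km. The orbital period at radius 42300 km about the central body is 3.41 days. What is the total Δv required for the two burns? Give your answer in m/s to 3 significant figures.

From Kepler's third law T² = 4π²r³/μ at r = 42300 km, T = 3.41 days = 3.41 × 86400 s = 2.94624×10^5 s: μ = 4π²r³/T² = 34422.7 km³/s².
Transfer-ellipse semi-major axis a_t = (r₁ + r₂)/2 = (11200 + 42300)/2 = 26750 km.
At r₁ the circular-orbit speed is v₁ = √(μ/r₁) = 1.75313 km/s.
On the transfer ellipse at r₁, vis-viva equation gives v_p = √[μ(2/r₁ − 1/a_t)] = 2.20456 km/s.
First burn Δv₁ = |v_p − v₁| = 0.4514 km/s.
At r₂, v₂ = √(μ/r₂) = 0.9021 km/s.
Transfer-orbit speed at r₂: v_a = √[μ(2/r₂ − 1/a_t)] = 0.5837 km/s.
Second burn Δv₂ = |v₂ − v_a| = 0.3184 km/s.
Δv = Δv₁ + Δv₂ = 0.4514 + 0.3184 = 0.7698 km/s.

Δv = 770 m/s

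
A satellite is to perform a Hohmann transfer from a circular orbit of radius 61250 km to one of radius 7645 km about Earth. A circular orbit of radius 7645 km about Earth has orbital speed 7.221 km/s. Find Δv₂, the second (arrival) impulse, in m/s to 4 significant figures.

From the circular-orbit relation v² = μ/r at r = 7645 km: μ = v²r = (7.221)² × 7645 = 3.98632×10^5 km³/s².
Transfer-ellipse semi-major axis a_t = (r₁ + r₂)/2 = (61250 + 7645)/2 = 34447.5 km.
Circular speed at r = 7645 km: v_c = √(μ/r) = 7.221 km/s.
Transfer-orbit speed at the same r (vis-viva, a = a_t): v_t = √[μ(2/r − 1/a_t)] = 9.629 km/s.
Δv₂ = |v_t − v_c| = |9.629 − 7.221| = 2.408 km/s.

Δv₂ = 2408 m/s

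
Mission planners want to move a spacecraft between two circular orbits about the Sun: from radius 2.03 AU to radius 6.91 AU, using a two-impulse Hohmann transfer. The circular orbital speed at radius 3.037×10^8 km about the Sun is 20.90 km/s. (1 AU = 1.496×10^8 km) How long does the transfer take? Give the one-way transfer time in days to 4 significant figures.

From the circular-orbit relation v² = μ/r at r = 3.037×10^8 km: μ = v²r = (20.90)² × 3.037×10^8 = 1.32659×10^11 km³/s².
In km: r₁ = 2.03 × 1.496×10^8 = 3.03688×10^8 km; r₂ = 6.91 × 1.496×10^8 = 1.033736×10^9 km.
The Hohmann ellipse has a_t = (r₁ + r₂)/2 = 6.68712×10^8 km.
Transfer time t = π√(a_t³/μ) = π√((6.68712×10^8)³ / 1.32659×10^11) = 1.4916×10^8 s.
Converting: 1.4916×10^8 s ÷ 86400 s/day = 1726 days.

t = 1726 days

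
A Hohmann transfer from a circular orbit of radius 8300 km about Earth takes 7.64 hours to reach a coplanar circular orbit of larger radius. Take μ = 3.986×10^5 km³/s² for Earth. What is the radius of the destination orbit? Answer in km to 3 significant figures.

r₂ = 54200 km

Transfer time t = 7.64 hours = 27504 s, and t = π√(a_t³/μ).
So a_t = (μ t²/π²)^(1/3) = (3.986×10^5 × (27504)² / π²)^(1/3) = 31261 km.
Since a_t = (r₁ + r₂)/2, r₂ = 2a_t − r₁ = 2×31261 − 8300 = 54222 km.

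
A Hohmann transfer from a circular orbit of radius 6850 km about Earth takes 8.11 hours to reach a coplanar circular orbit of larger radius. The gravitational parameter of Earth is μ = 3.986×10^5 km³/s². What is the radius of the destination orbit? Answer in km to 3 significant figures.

Transfer time t = 8.11 hours = 29196 s, and t = π√(a_t³/μ).
So a_t = (μ t²/π²)^(1/3) = (3.986×10^5 × (29196)² / π²)^(1/3) = 32531 km.
Since a_t = (r₁ + r₂)/2, r₂ = 2a_t − r₁ = 2×32531 − 6850 = 58212 km.

r₂ = 58200 km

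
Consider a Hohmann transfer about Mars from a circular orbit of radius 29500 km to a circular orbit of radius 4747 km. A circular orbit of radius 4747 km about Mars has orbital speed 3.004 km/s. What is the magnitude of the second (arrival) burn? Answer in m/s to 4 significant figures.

Δv₂ = 938.9 m/s

From the circular-orbit relation v² = μ/r at r = 4747 km: μ = v²r = (3.004)² × 4747 = 42837.0 km³/s².
Transfer-ellipse semi-major axis a_t = (r₁ + r₂)/2 = (29500 + 4747)/2 = 17123.5 km.
Circular speed at r = 4747 km: v_c = √(μ/r) = 3.0040 km/s.
Transfer-orbit speed at the same r (vis-viva, a = a_t): v_t = √[μ(2/r − 1/a_t)] = 3.9429 km/s.
Δv₂ = |v_t − v_c| = |3.9429 − 3.0040| = 0.9389 km/s.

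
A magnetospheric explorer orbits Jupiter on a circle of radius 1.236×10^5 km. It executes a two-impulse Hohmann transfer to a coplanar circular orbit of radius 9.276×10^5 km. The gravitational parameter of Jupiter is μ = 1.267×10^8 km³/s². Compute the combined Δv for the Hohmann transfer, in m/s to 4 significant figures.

Δv = 16540 m/s

Transfer-ellipse semi-major axis a_t = (r₁ + r₂)/2 = (1.236×10^5 + 9.276×10^5)/2 = 5.256×10^5 km.
Circular speed at r₁: v₁ = √(μ/r₁) = √(1.267×10^8/1.236×10^5) = 32.017 km/s.
On the transfer ellipse at r₁, vis-viva gives v_p = √[μ(2/r₁ − 1/a_t)] = 42.534 km/s.
First burn Δv₁ = |v_p − v₁| = 10.52 km/s.
Circular speed at r₂: v₂ = √(μ/r₂) = 11.6871 km/s.
Transfer-orbit speed at r₂: v_a = √[μ(2/r₂ − 1/a_t)] = 5.66747 km/s.
Second burn Δv₂ = |v₂ − v_a| = 6.020 km/s.
Total Δv = Δv₁ + Δv₂ = 16.54 km/s.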